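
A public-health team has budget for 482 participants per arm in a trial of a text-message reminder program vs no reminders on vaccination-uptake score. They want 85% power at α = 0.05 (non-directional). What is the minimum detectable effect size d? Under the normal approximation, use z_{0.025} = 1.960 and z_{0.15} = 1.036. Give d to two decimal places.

For two independent groups of n = 482 each: d_min = (z_{α/2} + z_β)·√(2/n).
z-sum = 1.960 + 1.036 = 2.996.
d_min = 2.996 × √(2/482) = 2.996 × 0.0644 = 0.193.

d_min ≈ 0.19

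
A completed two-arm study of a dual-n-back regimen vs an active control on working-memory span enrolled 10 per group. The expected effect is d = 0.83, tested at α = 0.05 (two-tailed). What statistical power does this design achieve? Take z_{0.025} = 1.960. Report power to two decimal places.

power ≈ 0.46

For two equal groups, power = Φ(d·√(n/2) − z_{α/2}).
d·√(n/2) = 0.83 × √(10/2) = 0.83 × 2.236 = 1.856.
z_β = 1.856 − 1.960 = -0.104.
Power = Φ(-0.104) = 0.459.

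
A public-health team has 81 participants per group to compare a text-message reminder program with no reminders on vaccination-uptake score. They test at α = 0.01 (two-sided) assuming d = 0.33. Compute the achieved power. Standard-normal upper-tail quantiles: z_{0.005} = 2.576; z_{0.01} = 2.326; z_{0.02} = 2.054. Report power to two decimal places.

For two equal groups, power = Φ(d·√(n/2) − z_{α/2}).
d·√(n/2) = 0.33 × √(81/2) = 0.33 × 6.364 = 2.100.
z_β = 2.100 − 2.576 = -0.476.
Power = Φ(-0.476) = 0.317.

power ≈ 0.32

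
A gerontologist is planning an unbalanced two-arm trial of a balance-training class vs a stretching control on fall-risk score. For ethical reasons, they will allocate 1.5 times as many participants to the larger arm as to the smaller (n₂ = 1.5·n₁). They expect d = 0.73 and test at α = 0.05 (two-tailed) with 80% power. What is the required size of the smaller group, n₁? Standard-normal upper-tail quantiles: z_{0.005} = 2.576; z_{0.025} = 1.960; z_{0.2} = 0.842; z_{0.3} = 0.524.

n₁ = 25

With allocation ratio k = n₂/n₁ = 1.5, Var(x̄₁−x̄₂) = σ²(1/n₁ + 1/(k·n₁)) = σ²·(k+1)/(k·n₁).
So n₁ = (1 + 1/k)·((z_{α/2} + z_β)/d)² = 1.667 × (2.802/0.73)².
n₁ = 1.667 × 14.73 = 24.6.
Round up: n₁ = 25, giving n₂ = ⌈1.5 × 25⌉ = ⌈37.5⌉ = 38.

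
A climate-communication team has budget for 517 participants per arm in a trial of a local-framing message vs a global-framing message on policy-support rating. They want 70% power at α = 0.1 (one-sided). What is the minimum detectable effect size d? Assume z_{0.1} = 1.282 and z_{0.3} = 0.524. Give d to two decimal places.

For two independent groups of n = 517 each: d_min = (z_{α} + z_β)·√(2/n).
z-sum = 1.282 + 0.524 = 1.806.
d_min = 1.806 × √(2/517) = 1.806 × 0.0622 = 0.112.

d_min ≈ 0.11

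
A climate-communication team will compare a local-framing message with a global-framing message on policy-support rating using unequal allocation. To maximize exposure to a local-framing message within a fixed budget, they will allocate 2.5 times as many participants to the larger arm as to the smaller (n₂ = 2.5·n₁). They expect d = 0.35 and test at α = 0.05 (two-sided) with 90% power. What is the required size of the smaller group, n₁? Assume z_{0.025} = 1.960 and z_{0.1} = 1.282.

n₁ = 121

With allocation ratio k = n₂/n₁ = 2.5, Var(x̄₁−x̄₂) = σ²(1/n₁ + 1/(k·n₁)) = σ²·(k+1)/(k·n₁).
So n₁ = (1 + 1/k)·((z_{α/2} + z_β)/d)² = 1.400 × (3.242/0.35)².
n₁ = 1.400 × 85.80 = 120.1.
Round up: n₁ = 121, giving n₂ = ⌈2.5 × 121⌉ = ⌈302.5⌉ = 303.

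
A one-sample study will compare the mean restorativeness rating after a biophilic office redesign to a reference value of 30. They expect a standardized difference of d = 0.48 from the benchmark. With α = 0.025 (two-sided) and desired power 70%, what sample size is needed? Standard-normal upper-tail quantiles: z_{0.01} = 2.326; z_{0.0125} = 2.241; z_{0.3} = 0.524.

n = 34

For a one-sample test: n = ((z_{α/2} + z_β) / d)².
z_{α/2} + z_β = 2.241 + 0.524 = 2.765.
n = (2.765 / 0.48)² = 5.760² = 33.18.
Round up.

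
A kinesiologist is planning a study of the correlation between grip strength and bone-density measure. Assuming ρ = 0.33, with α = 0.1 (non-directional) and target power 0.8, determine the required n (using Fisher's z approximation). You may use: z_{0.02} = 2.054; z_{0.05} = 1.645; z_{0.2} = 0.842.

n = 56

Fisher's z: C = ½·ln((1+r)/(1−r)) = ½·ln(1.9851) = 0.3428.
n = ((z_{α/2} + z_β)/C)² + 3.
(1.645 + 0.842) / 0.3428 = 2.487 / 0.3428 = 7.255.
n = 7.255² + 3 = 52.63 + 3 = 55.6.
Round up.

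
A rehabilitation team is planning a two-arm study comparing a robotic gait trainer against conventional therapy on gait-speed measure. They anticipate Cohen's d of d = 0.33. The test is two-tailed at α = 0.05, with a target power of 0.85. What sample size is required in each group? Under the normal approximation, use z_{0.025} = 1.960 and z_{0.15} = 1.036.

For two independent groups with equal n: n = 2·((z_{α/2} + z_β) / d)².
z_{α/2} + z_β = 1.960 + 1.036 = 2.996.
n = 2 × (2.996 / 0.33)² = 2 × 9.079² = 2 × 82.42 = 164.8.
Round up to the next whole participant.

n = 165 per group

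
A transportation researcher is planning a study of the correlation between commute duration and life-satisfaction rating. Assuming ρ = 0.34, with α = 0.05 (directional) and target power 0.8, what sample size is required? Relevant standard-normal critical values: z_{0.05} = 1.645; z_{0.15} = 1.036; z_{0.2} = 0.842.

n = 53

Fisher's z: C = ½·ln((1+r)/(1−r)) = ½·ln(2.0303) = 0.3541.
n = ((z_{α} + z_β)/C)² + 3.
(1.645 + 0.842) / 0.3541 = 2.487 / 0.3541 = 7.023.
n = 7.023² + 3 = 49.33 + 3 = 52.3.
Round up.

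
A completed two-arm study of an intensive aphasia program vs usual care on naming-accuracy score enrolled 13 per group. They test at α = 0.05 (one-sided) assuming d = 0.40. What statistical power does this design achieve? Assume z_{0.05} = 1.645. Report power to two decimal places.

power ≈ 0.27

For two equal groups, power = Φ(d·√(n/2) − z_{α}).
d·√(n/2) = 0.40 × √(13/2) = 0.40 × 2.550 = 1.020.
z_β = 1.020 − 1.645 = -0.625.
Power = Φ(-0.625) = 0.266.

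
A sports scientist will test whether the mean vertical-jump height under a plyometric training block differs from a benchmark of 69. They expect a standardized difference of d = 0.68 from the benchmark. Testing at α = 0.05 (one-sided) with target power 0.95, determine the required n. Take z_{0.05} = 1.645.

For a one-sample test: n = ((z_{α} + z_β) / d)².
z_{α} + z_β = 1.645 + 1.645 = 3.290.
n = (3.290 / 0.68)² = 4.838² = 23.41.
Round up.

n = 24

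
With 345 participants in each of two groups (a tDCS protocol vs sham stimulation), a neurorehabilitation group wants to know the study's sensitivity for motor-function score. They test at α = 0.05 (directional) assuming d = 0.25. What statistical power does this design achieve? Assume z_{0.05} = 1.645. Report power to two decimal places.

power ≈ 0.95

For two equal groups, power = Φ(d·√(n/2) − z_{α}).
d·√(n/2) = 0.25 × √(345/2) = 0.25 × 13.134 = 3.283.
z_β = 3.283 − 1.645 = 1.638.
Power = Φ(1.638) = 0.949.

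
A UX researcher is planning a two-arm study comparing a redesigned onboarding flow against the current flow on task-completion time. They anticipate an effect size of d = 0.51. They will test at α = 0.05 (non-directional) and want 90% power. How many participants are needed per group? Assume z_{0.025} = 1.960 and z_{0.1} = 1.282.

For two independent groups with equal n: n = 2·((z_{α/2} + z_β) / d)².
z_{α/2} + z_β = 1.960 + 1.282 = 3.242.
n = 2 × (3.242 / 0.51)² = 2 × 6.357² = 2 × 40.41 = 80.8.
Round up to the next whole participant.

n = 81 per group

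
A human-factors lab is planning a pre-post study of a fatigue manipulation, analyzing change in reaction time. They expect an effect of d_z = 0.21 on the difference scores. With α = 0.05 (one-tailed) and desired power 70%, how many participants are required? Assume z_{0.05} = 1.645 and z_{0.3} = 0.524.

n = 107 pairs

For a paired (one-sample on differences) test: n = ((z_{α} + z_β) / d)².
z_{α} + z_β = 1.645 + 0.524 = 2.169.
n = (2.169 / 0.21)² = 10.329² = 106.68.
Round up.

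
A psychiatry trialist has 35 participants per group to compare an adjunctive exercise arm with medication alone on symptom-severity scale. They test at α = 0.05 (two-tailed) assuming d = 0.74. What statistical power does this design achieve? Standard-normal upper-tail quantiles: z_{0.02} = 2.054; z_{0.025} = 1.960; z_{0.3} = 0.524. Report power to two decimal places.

power ≈ 0.87

For two equal groups, power = Φ(d·√(n/2) − z_{α/2}).
d·√(n/2) = 0.74 × √(35/2) = 0.74 × 4.183 = 3.096.
z_β = 3.096 − 1.960 = 1.136.
Power = Φ(1.136) = 0.872.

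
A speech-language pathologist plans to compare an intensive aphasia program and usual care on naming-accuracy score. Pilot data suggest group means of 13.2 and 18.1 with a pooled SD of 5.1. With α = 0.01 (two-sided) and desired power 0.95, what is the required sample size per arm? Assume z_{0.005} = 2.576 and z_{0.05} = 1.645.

Cohen's d = |M₁ − M₂| / SD_pooled = |13.2 − 18.1| / 5.1 = 4.9 / 5.1 = 0.961.
For two independent groups with equal n: n = 2·((z_{α/2} + z_β) / d)².
z_{α/2} + z_β = 2.576 + 1.645 = 4.221.
n = 2 × (4.221 / 0.961)² = 2 × 4.392² = 2 × 19.29 = 38.6.
Round up to the next whole participant.

n = 39 per group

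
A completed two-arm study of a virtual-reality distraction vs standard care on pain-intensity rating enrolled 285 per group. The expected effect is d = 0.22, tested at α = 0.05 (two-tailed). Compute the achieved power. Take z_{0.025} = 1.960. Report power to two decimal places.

power ≈ 0.75

For two equal groups, power = Φ(d·√(n/2) − z_{α/2}).
d·√(n/2) = 0.22 × √(285/2) = 0.22 × 11.937 = 2.626.
z_β = 2.626 − 1.960 = 0.666.
Power = Φ(0.666) = 0.747.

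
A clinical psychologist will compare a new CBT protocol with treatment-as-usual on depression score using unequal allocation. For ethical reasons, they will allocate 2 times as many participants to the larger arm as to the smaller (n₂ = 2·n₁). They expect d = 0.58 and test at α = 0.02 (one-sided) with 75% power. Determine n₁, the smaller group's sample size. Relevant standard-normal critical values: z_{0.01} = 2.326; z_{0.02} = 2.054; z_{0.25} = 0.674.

n₁ = 34

With allocation ratio k = n₂/n₁ = 2, Var(x̄₁−x̄₂) = σ²(1/n₁ + 1/(k·n₁)) = σ²·(k+1)/(k·n₁).
So n₁ = (1 + 1/k)·((z_{α} + z_β)/d)² = 1.500 × (2.728/0.58)².
n₁ = 1.500 × 22.12 = 33.2.
Round up: n₁ = 34, giving n₂ = 2 × 34 = 68.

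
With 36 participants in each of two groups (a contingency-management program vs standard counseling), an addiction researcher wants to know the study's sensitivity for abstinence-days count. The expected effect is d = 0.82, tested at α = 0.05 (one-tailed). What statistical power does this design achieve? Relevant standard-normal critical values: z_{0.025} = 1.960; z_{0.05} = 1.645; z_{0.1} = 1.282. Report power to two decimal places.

For two equal groups, power = Φ(d·√(n/2) − z_{α}).
d·√(n/2) = 0.82 × √(36/2) = 0.82 × 4.243 = 3.479.
z_β = 3.479 − 1.645 = 1.834.
Power = Φ(1.834) = 0.967.

power ≈ 0.97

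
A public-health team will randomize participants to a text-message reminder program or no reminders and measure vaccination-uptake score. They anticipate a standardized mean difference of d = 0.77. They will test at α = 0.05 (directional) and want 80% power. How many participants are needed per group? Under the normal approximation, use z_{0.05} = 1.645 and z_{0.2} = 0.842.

n = 21 per group

For two independent groups with equal n: n = 2·((z_{α} + z_β) / d)².
z_{α} + z_β = 1.645 + 0.842 = 2.487.
n = 2 × (2.487 / 0.77)² = 2 × 3.230² = 2 × 10.43 = 20.9.
Round up to the next whole participant.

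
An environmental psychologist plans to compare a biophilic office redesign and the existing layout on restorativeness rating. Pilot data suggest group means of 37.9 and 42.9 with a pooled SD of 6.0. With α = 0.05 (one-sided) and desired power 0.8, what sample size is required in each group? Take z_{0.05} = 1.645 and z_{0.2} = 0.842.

n = 18 per group

Cohen's d = |M₁ − M₂| / SD_pooled = |37.9 − 42.9| / 6.0 = 5.0 / 6.0 = 0.833.
For two independent groups with equal n: n = 2·((z_{α} + z_β) / d)².
z_{α} + z_β = 1.645 + 0.842 = 2.487.
n = 2 × (2.487 / 0.833)² = 2 × 2.986² = 2 × 8.91 = 17.8.
Round up to the next whole participant.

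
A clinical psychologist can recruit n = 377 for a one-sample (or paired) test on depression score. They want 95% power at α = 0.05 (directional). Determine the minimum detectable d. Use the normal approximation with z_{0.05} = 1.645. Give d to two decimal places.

d_min ≈ 0.17

For a single sample (or paired design) of n = 377: d_min = (z_{α} + z_β)/√n.
z-sum = 1.645 + 1.645 = 3.290.
d_min = 3.290 / √377 = 3.290 / 19.416 = 0.169.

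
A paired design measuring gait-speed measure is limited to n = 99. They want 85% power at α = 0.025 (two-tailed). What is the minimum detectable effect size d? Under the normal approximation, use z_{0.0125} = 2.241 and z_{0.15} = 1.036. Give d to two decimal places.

For a single sample (or paired design) of n = 99: d_min = (z_{α/2} + z_β)/√n.
z-sum = 2.241 + 1.036 = 3.277.
d_min = 3.277 / √99 = 3.277 / 9.950 = 0.329.

d_min ≈ 0.33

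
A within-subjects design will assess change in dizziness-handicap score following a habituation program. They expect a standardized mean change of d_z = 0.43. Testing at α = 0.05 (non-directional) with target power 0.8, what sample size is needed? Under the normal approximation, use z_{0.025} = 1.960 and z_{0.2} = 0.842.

For a paired (one-sample on differences) test: n = ((z_{α/2} + z_β) / d)².
z_{α/2} + z_β = 1.960 + 0.842 = 2.802.
n = (2.802 / 0.43)² = 6.516² = 42.46.
Round up.

n = 43 pairs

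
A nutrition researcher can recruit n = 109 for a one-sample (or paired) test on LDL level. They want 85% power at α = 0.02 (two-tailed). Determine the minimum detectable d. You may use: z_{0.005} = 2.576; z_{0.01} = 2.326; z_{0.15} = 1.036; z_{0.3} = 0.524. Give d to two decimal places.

For a single sample (or paired design) of n = 109: d_min = (z_{α/2} + z_β)/√n.
z-sum = 2.326 + 1.036 = 3.362.
d_min = 3.362 / √109 = 3.362 / 10.440 = 0.322.

d_min ≈ 0.32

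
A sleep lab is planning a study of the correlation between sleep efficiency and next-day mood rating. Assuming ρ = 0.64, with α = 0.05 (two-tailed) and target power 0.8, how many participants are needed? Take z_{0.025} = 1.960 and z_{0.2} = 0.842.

Fisher's z: C = ½·ln((1+r)/(1−r)) = ½·ln(4.5556) = 0.7582.
n = ((z_{α/2} + z_β)/C)² + 3.
(1.960 + 0.842) / 0.7582 = 2.802 / 0.7582 = 3.696.
n = 3.696² + 3 = 13.66 + 3 = 16.7.
Round up.

n = 17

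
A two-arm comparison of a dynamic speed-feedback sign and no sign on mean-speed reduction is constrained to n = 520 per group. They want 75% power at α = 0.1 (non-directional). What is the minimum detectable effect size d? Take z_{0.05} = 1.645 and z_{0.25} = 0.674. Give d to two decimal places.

d_min ≈ 0.14

For two independent groups of n = 520 each: d_min = (z_{α/2} + z_β)·√(2/n).
z-sum = 1.645 + 0.674 = 2.319.
d_min = 2.319 × √(2/520) = 2.319 × 0.0620 = 0.144.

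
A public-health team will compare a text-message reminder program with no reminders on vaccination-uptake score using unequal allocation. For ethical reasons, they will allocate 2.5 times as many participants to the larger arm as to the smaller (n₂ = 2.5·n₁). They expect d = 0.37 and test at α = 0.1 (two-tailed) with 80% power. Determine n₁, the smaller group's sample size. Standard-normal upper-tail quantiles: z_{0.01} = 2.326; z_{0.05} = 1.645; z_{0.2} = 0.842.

n₁ = 64

With allocation ratio k = n₂/n₁ = 2.5, Var(x̄₁−x̄₂) = σ²(1/n₁ + 1/(k·n₁)) = σ²·(k+1)/(k·n₁).
So n₁ = (1 + 1/k)·((z_{α/2} + z_β)/d)² = 1.400 × (2.487/0.37)².
n₁ = 1.400 × 45.18 = 63.3.
Round up: n₁ = 64, giving n₂ = 2.5 × 64 = 160.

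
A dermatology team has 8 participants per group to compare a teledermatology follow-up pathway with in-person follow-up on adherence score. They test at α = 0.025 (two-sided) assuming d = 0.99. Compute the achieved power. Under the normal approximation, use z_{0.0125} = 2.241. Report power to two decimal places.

For two equal groups, power = Φ(d·√(n/2) − z_{α/2}).
d·√(n/2) = 0.99 × √(8/2) = 0.99 × 2.000 = 1.980.
z_β = 1.980 − 2.241 = -0.261.
Power = Φ(-0.261) = 0.397.

power ≈ 0.40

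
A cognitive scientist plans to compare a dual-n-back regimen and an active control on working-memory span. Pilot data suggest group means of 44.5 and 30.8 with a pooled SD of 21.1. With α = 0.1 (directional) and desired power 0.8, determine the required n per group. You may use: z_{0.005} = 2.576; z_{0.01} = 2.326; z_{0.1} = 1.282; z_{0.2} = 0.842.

n = 22 per group

Cohen's d = |M₁ − M₂| / SD_pooled = |44.5 − 30.8| / 21.1 = 13.7 / 21.1 = 0.649.
For two independent groups with equal n: n = 2·((z_{α} + z_β) / d)².
z_{α} + z_β = 1.282 + 0.842 = 2.124.
n = 2 × (2.124 / 0.649)² = 2 × 3.273² = 2 × 10.71 = 21.4.
Round up to the next whole participant.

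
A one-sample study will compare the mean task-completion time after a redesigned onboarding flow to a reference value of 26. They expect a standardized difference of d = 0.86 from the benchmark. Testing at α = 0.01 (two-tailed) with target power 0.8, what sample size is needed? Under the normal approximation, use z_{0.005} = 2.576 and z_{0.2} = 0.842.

For a one-sample test: n = ((z_{α/2} + z_β) / d)².
z_{α/2} + z_β = 2.576 + 0.842 = 3.418.
n = (3.418 / 0.86)² = 3.974² = 15.80.
Round up.

n = 16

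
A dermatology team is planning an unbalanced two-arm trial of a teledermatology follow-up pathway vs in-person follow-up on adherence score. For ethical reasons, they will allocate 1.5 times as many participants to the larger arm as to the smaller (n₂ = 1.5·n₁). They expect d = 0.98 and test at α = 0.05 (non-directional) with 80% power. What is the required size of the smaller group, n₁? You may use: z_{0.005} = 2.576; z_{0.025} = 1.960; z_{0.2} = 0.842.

With allocation ratio k = n₂/n₁ = 1.5, Var(x̄₁−x̄₂) = σ²(1/n₁ + 1/(k·n₁)) = σ²·(k+1)/(k·n₁).
So n₁ = (1 + 1/k)·((z_{α/2} + z_β)/d)² = 1.667 × (2.802/0.98)².
n₁ = 1.667 × 8.17 = 13.6.
Round up: n₁ = 14, giving n₂ = 1.5 × 14 = 21.

n₁ = 14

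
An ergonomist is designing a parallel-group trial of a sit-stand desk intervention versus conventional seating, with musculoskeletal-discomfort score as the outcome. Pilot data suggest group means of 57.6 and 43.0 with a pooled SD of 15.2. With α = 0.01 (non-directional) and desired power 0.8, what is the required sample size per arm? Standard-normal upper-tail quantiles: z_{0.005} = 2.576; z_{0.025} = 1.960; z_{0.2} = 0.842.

Cohen's d = |M₁ − M₂| / SD_pooled = |57.6 − 43.0| / 15.2 = 14.6 / 15.2 = 0.961.
For two independent groups with equal n: n = 2·((z_{α/2} + z_β) / d)².
z_{α/2} + z_β = 2.576 + 0.842 = 3.418.
n = 2 × (3.418 / 0.961)² = 2 × 3.557² = 2 × 12.65 = 25.3.
Round up to the next whole participant.

n = 26 per group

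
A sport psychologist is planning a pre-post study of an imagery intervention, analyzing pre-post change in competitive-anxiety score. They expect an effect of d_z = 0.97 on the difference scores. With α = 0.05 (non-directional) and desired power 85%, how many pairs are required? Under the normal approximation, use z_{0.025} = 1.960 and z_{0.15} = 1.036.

n = 10 pairs

For a paired (one-sample on differences) test: n = ((z_{α/2} + z_β) / d)².
z_{α/2} + z_β = 1.960 + 1.036 = 2.996.
n = (2.996 / 0.97)² = 3.089² = 9.54.
Round up.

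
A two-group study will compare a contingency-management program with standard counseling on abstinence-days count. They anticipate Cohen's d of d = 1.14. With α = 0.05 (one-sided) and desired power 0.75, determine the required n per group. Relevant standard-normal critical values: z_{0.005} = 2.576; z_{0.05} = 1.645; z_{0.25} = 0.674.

For two independent groups with equal n: n = 2·((z_{α} + z_β) / d)².
z_{α} + z_β = 1.645 + 0.674 = 2.319.
n = 2 × (2.319 / 1.14)² = 2 × 2.034² = 2 × 4.14 = 8.3.
Round up to the next whole participant.

n = 9 per group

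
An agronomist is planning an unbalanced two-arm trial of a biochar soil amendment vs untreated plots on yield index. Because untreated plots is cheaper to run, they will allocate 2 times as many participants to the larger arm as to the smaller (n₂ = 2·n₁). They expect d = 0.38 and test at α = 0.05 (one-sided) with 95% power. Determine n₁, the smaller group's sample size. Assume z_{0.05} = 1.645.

n₁ = 113

With allocation ratio k = n₂/n₁ = 2, Var(x̄₁−x̄₂) = σ²(1/n₁ + 1/(k·n₁)) = σ²·(k+1)/(k·n₁).
So n₁ = (1 + 1/k)·((z_{α} + z_β)/d)² = 1.500 × (3.290/0.38)².
n₁ = 1.500 × 74.96 = 112.4.
Round up: n₁ = 113, giving n₂ = 2 × 113 = 226.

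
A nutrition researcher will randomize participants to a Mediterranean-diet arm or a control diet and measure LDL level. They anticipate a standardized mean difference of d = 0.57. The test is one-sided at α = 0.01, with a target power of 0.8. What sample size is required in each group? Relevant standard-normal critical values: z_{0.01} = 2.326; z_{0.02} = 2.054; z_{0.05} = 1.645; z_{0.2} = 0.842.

n = 62 per group

For two independent groups with equal n: n = 2·((z_{α} + z_β) / d)².
z_{α} + z_β = 2.326 + 0.842 = 3.168.
n = 2 × (3.168 / 0.57)² = 2 × 5.558² = 2 × 30.89 = 61.8.
Round up to the next whole participant.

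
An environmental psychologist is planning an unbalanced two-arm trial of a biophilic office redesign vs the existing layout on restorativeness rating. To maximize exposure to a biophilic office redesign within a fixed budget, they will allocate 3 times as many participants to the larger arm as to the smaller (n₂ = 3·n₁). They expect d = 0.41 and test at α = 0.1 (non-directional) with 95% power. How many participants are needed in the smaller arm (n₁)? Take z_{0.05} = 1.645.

With allocation ratio k = n₂/n₁ = 3, Var(x̄₁−x̄₂) = σ²(1/n₁ + 1/(k·n₁)) = σ²·(k+1)/(k·n₁).
So n₁ = (1 + 1/k)·((z_{α/2} + z_β)/d)² = 1.333 × (3.290/0.41)².
n₁ = 1.333 × 64.39 = 85.9.
Round up: n₁ = 86, giving n₂ = 3 × 86 = 258.

n₁ = 86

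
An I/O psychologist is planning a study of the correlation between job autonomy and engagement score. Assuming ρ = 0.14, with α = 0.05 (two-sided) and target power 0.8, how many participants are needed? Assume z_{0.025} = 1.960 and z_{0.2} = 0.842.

Fisher's z: C = ½·ln((1+r)/(1−r)) = ½·ln(1.3256) = 0.1409.
n = ((z_{α/2} + z_β)/C)² + 3.
(1.960 + 0.842) / 0.1409 = 2.802 / 0.1409 = 19.886.
n = 19.886² + 3 = 395.47 + 3 = 398.5.
Round up.

n = 399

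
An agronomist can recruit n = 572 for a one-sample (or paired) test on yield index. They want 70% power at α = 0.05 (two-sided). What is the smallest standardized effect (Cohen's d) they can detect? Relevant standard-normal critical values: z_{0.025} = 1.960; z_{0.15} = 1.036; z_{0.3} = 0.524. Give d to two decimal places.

d_min ≈ 0.10

For a single sample (or paired design) of n = 572: d_min = (z_{α/2} + z_β)/√n.
z-sum = 1.960 + 0.524 = 2.484.
d_min = 2.484 / √572 = 2.484 / 23.917 = 0.104.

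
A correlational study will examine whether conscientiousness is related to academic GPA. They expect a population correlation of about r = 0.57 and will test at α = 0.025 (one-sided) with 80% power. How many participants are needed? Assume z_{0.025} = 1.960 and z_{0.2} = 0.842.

n = 22

Fisher's z: C = ½·ln((1+r)/(1−r)) = ½·ln(3.6512) = 0.6475.
n = ((z_{α} + z_β)/C)² + 3.
(1.960 + 0.842) / 0.6475 = 2.802 / 0.6475 = 4.327.
n = 4.327² + 3 = 18.73 + 3 = 21.7.
Round up.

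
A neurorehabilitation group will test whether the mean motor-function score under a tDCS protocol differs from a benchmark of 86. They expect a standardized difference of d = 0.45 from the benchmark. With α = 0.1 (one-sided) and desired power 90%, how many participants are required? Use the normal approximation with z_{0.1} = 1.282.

n = 33

For a one-sample test: n = ((z_{α} + z_β) / d)².
z_{α} + z_β = 1.282 + 1.282 = 2.564.
n = (2.564 / 0.45)² = 5.698² = 32.46.
Round up.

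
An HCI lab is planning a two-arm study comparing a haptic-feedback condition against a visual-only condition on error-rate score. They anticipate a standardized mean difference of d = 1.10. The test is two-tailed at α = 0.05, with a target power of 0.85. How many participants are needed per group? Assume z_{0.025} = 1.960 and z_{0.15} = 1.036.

n = 15 per group

For two independent groups with equal n: n = 2·((z_{α/2} + z_β) / d)².
z_{α/2} + z_β = 1.960 + 1.036 = 2.996.
n = 2 × (2.996 / 1.10)² = 2 × 2.724² = 2 × 7.42 = 14.8.
Round up to the next whole participant.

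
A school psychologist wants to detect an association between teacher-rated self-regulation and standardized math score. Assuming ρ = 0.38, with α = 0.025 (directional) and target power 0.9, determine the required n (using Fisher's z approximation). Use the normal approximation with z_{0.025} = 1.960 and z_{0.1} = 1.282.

n = 69

Fisher's z: C = ½·ln((1+r)/(1−r)) = ½·ln(2.2258) = 0.4001.
n = ((z_{α} + z_β)/C)² + 3.
(1.960 + 1.282) / 0.4001 = 3.242 / 0.4001 = 8.103.
n = 8.103² + 3 = 65.66 + 3 = 68.7.
Round up.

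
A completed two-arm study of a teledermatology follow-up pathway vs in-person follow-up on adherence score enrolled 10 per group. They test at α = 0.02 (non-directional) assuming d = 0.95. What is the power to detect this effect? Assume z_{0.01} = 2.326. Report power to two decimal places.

For two equal groups, power = Φ(d·√(n/2) − z_{α/2}).
d·√(n/2) = 0.95 × √(10/2) = 0.95 × 2.236 = 2.124.
z_β = 2.124 − 2.326 = -0.202.
Power = Φ(-0.202) = 0.420.

power ≈ 0.42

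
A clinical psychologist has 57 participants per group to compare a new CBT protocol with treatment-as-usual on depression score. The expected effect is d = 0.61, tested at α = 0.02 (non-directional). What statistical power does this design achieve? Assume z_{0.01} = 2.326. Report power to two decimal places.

power ≈ 0.82

For two equal groups, power = Φ(d·√(n/2) − z_{α/2}).
d·√(n/2) = 0.61 × √(57/2) = 0.61 × 5.339 = 3.257.
z_β = 3.257 − 2.326 = 0.931.
Power = Φ(0.931) = 0.824.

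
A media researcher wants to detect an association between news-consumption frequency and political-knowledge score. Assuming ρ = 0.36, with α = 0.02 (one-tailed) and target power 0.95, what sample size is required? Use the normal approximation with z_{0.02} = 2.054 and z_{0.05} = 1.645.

n = 100

Fisher's z: C = ½·ln((1+r)/(1−r)) = ½·ln(2.1250) = 0.3769.
n = ((z_{α} + z_β)/C)² + 3.
(2.054 + 1.645) / 0.3769 = 3.699 / 0.3769 = 9.814.
n = 9.814² + 3 = 96.32 + 3 = 99.3.
Round up.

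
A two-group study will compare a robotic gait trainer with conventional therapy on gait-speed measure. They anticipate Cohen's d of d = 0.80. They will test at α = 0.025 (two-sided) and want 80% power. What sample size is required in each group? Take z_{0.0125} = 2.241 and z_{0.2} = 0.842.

n = 30 per group

For two independent groups with equal n: n = 2·((z_{α/2} + z_β) / d)².
z_{α/2} + z_β = 2.241 + 0.842 = 3.083.
n = 2 × (3.083 / 0.80)² = 2 × 3.854² = 2 × 14.85 = 29.7.
Round up to the next whole participant.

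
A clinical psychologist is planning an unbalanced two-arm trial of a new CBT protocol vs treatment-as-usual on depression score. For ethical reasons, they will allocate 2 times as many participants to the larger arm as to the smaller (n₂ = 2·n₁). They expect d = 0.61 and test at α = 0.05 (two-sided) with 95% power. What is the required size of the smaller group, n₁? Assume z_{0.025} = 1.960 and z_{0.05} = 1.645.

With allocation ratio k = n₂/n₁ = 2, Var(x̄₁−x̄₂) = σ²(1/n₁ + 1/(k·n₁)) = σ²·(k+1)/(k·n₁).
So n₁ = (1 + 1/k)·((z_{α/2} + z_β)/d)² = 1.500 × (3.605/0.61)².
n₁ = 1.500 × 34.93 = 52.4.
Round up: n₁ = 53, giving n₂ = 2 × 53 = 106.

n₁ = 53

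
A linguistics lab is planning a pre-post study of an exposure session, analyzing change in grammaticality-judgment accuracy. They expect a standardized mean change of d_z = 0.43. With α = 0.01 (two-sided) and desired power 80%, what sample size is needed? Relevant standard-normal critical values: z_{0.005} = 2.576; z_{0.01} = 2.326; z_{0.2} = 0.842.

For a paired (one-sample on differences) test: n = ((z_{α/2} + z_β) / d)².
z_{α/2} + z_β = 2.576 + 0.842 = 3.418.
n = (3.418 / 0.43)² = 7.949² = 63.18.
Round up.

n = 64 pairs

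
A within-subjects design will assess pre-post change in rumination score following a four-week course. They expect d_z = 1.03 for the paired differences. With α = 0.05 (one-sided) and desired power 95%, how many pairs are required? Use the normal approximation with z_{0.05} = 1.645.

n = 11 pairs

For a paired (one-sample on differences) test: n = ((z_{α} + z_β) / d)².
z_{α} + z_β = 1.645 + 1.645 = 3.290.
n = (3.290 / 1.03)² = 3.194² = 10.20.
Round up.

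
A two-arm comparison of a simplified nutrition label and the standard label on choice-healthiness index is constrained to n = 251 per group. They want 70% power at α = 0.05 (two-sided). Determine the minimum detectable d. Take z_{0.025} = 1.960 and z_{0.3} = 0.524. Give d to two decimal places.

For two independent groups of n = 251 each: d_min = (z_{α/2} + z_β)·√(2/n).
z-sum = 1.960 + 0.524 = 2.484.
d_min = 2.484 × √(2/251) = 2.484 × 0.0893 = 0.222.

d_min ≈ 0.22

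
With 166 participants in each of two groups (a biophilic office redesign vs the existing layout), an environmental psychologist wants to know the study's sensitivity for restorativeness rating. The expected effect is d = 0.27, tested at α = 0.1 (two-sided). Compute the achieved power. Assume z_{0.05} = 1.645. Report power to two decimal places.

power ≈ 0.79

For two equal groups, power = Φ(d·√(n/2) − z_{α/2}).
d·√(n/2) = 0.27 × √(166/2) = 0.27 × 9.110 = 2.460.
z_β = 2.460 − 1.645 = 0.815.
Power = Φ(0.815) = 0.792.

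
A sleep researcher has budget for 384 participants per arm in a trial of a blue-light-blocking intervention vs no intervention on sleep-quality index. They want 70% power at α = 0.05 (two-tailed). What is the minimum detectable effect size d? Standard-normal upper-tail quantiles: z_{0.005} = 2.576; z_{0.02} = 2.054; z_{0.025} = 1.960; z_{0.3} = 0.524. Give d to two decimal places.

For two independent groups of n = 384 each: d_min = (z_{α/2} + z_β)·√(2/n).
z-sum = 1.960 + 0.524 = 2.484.
d_min = 2.484 × √(2/384) = 2.484 × 0.0722 = 0.179.

d_min ≈ 0.18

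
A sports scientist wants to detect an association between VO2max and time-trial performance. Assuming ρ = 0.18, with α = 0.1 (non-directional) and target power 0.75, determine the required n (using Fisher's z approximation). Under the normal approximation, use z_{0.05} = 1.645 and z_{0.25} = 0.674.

Fisher's z: C = ½·ln((1+r)/(1−r)) = ½·ln(1.4390) = 0.1820.
n = ((z_{α/2} + z_β)/C)² + 3.
(1.645 + 0.674) / 0.1820 = 2.319 / 0.1820 = 12.742.
n = 12.742² + 3 = 162.35 + 3 = 165.4.
Round up.

n = 166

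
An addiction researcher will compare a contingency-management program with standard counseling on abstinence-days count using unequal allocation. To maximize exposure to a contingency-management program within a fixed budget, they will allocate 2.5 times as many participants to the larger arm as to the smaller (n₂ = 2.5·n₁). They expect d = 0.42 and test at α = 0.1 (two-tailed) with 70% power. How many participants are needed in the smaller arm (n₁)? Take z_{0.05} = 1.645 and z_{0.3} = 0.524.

With allocation ratio k = n₂/n₁ = 2.5, Var(x̄₁−x̄₂) = σ²(1/n₁ + 1/(k·n₁)) = σ²·(k+1)/(k·n₁).
So n₁ = (1 + 1/k)·((z_{α/2} + z_β)/d)² = 1.400 × (2.169/0.42)².
n₁ = 1.400 × 26.67 = 37.3.
Round up: n₁ = 38, giving n₂ = 2.5 × 38 = 95.

n₁ = 38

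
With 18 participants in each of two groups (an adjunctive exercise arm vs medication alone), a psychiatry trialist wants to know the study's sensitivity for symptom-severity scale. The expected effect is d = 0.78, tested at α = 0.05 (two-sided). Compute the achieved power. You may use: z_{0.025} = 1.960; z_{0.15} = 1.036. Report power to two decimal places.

For two equal groups, power = Φ(d·√(n/2) − z_{α/2}).
d·√(n/2) = 0.78 × √(18/2) = 0.78 × 3.000 = 2.340.
z_β = 2.340 − 1.960 = 0.380.
Power = Φ(0.380) = 0.648.

power ≈ 0.65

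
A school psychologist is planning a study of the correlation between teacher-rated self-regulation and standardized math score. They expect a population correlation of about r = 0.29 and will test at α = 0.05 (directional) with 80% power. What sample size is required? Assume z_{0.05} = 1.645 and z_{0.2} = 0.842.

Fisher's z: C = ½·ln((1+r)/(1−r)) = ½·ln(1.8169) = 0.2986.
n = ((z_{α} + z_β)/C)² + 3.
(1.645 + 0.842) / 0.2986 = 2.487 / 0.2986 = 8.329.
n = 8.329² + 3 = 69.37 + 3 = 72.4.
Round up.

n = 73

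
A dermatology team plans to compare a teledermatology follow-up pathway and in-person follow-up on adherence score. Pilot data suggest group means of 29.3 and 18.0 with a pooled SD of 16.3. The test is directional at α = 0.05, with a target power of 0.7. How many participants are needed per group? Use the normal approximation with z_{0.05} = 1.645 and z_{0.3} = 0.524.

Cohen's d = |M₁ − M₂| / SD_pooled = |29.3 − 18.0| / 16.3 = 11.3 / 16.3 = 0.693.
For two independent groups with equal n: n = 2·((z_{α} + z_β) / d)².
z_{α} + z_β = 1.645 + 0.524 = 2.169.
n = 2 × (2.169 / 0.693)² = 2 × 3.130² = 2 × 9.80 = 19.6.
Round up to the next whole participant.

n = 20 per group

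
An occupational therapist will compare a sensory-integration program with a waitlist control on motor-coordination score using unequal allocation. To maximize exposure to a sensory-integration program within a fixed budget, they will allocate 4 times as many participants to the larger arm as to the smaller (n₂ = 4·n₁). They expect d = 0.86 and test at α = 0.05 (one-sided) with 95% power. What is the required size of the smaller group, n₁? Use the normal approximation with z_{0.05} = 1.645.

n₁ = 19

With allocation ratio k = n₂/n₁ = 4, Var(x̄₁−x̄₂) = σ²(1/n₁ + 1/(k·n₁)) = σ²·(k+1)/(k·n₁).
So n₁ = (1 + 1/k)·((z_{α} + z_β)/d)² = 1.250 × (3.290/0.86)².
n₁ = 1.250 × 14.64 = 18.3.
Round up: n₁ = 19, giving n₂ = 4 × 19 = 76.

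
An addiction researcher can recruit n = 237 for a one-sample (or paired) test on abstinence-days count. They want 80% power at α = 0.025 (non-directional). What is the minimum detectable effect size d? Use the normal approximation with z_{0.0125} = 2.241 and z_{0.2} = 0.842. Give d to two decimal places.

d_min ≈ 0.20

For a single sample (or paired design) of n = 237: d_min = (z_{α/2} + z_β)/√n.
z-sum = 2.241 + 0.842 = 3.083.
d_min = 3.083 / √237 = 3.083 / 15.395 = 0.200.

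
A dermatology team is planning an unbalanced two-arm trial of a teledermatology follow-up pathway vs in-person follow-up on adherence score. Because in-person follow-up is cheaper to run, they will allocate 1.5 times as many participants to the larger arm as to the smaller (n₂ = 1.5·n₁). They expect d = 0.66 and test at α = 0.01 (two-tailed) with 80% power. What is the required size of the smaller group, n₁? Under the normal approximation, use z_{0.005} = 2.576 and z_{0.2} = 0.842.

n₁ = 45

With allocation ratio k = n₂/n₁ = 1.5, Var(x̄₁−x̄₂) = σ²(1/n₁ + 1/(k·n₁)) = σ²·(k+1)/(k·n₁).
So n₁ = (1 + 1/k)·((z_{α/2} + z_β)/d)² = 1.667 × (3.418/0.66)².
n₁ = 1.667 × 26.82 = 44.7.
Round up: n₁ = 45, giving n₂ = ⌈1.5 × 45⌉ = ⌈67.5⌉ = 68.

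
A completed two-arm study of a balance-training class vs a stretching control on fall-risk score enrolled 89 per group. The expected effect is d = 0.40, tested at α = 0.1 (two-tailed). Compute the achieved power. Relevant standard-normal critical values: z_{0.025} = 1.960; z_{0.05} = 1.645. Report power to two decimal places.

power ≈ 0.85

For two equal groups, power = Φ(d·√(n/2) − z_{α/2}).
d·√(n/2) = 0.40 × √(89/2) = 0.40 × 6.671 = 2.668.
z_β = 2.668 − 1.645 = 1.023.
Power = Φ(1.023) = 0.847.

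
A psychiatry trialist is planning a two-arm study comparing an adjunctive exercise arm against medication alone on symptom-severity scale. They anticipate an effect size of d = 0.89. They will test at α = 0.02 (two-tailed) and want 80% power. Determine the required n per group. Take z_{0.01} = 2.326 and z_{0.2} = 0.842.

n = 26 per group

For two independent groups with equal n: n = 2·((z_{α/2} + z_β) / d)².
z_{α/2} + z_β = 2.326 + 0.842 = 3.168.
n = 2 × (3.168 / 0.89)² = 2 × 3.560² = 2 × 12.67 = 25.3.
Round up to the next whole participant.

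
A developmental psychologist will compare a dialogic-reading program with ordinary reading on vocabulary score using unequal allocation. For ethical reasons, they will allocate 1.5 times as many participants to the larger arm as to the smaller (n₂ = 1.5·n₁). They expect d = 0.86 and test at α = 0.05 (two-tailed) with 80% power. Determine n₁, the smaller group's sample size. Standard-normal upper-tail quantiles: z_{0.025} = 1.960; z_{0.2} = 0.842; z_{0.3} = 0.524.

n₁ = 18

With allocation ratio k = n₂/n₁ = 1.5, Var(x̄₁−x̄₂) = σ²(1/n₁ + 1/(k·n₁)) = σ²·(k+1)/(k·n₁).
So n₁ = (1 + 1/k)·((z_{α/2} + z_β)/d)² = 1.667 × (2.802/0.86)².
n₁ = 1.667 × 10.62 = 17.7.
Round up: n₁ = 18, giving n₂ = 1.5 × 18 = 27.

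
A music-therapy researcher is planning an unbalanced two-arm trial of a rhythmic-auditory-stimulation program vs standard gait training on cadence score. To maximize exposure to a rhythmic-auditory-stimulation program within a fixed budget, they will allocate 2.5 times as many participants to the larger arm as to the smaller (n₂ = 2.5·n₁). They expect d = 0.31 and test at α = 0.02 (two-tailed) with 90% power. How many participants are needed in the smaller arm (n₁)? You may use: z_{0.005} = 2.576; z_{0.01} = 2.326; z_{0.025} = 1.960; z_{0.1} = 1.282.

With allocation ratio k = n₂/n₁ = 2.5, Var(x̄₁−x̄₂) = σ²(1/n₁ + 1/(k·n₁)) = σ²·(k+1)/(k·n₁).
So n₁ = (1 + 1/k)·((z_{α/2} + z_β)/d)² = 1.400 × (3.608/0.31)².
n₁ = 1.400 × 135.46 = 189.6.
Round up: n₁ = 190, giving n₂ = 2.5 × 190 = 475.

n₁ = 190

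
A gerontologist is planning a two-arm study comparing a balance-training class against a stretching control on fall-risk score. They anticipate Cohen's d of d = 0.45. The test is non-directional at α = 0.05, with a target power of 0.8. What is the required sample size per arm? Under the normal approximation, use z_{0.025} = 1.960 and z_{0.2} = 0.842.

n = 78 per group

For two independent groups with equal n: n = 2·((z_{α/2} + z_β) / d)².
z_{α/2} + z_β = 1.960 + 0.842 = 2.802.
n = 2 × (2.802 / 0.45)² = 2 × 6.227² = 2 × 38.77 = 77.5.
Round up to the next whole participant.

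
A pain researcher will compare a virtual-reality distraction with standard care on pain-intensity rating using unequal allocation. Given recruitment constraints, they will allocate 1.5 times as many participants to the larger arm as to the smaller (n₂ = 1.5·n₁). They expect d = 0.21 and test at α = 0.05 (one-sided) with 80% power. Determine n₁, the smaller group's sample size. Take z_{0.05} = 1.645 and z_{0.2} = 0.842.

With allocation ratio k = n₂/n₁ = 1.5, Var(x̄₁−x̄₂) = σ²(1/n₁ + 1/(k·n₁)) = σ²·(k+1)/(k·n₁).
So n₁ = (1 + 1/k)·((z_{α} + z_β)/d)² = 1.667 × (2.487/0.21)².
n₁ = 1.667 × 140.25 = 233.8.
Round up: n₁ = 234, giving n₂ = 1.5 × 234 = 351.

n₁ = 234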